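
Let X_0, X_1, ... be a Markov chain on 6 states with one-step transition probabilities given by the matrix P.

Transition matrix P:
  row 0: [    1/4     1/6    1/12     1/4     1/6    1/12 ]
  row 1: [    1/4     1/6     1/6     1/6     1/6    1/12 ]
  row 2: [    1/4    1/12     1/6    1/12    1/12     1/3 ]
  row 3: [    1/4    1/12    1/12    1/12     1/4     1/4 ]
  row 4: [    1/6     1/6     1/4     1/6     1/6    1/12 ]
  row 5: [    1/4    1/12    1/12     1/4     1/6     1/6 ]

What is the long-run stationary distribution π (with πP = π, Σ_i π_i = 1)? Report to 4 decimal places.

π = [0.2358, 0.1278, 0.1334, 0.1739, 0.1700, 0.1589]

Balance equations π_j = Σ_i π_i·P[i][j]:
  π_0 = 1/4·π_0 + 1/4·π_1 + 1/4·π_2 + 1/4·π_3 + 1/6·π_4 + 1/4·π_5
  π_1 = 1/6·π_0 + 1/6·π_1 + 1/12·π_2 + 1/12·π_3 + 1/6·π_4 + 1/12·π_5
  π_2 = 1/12·π_0 + 1/6·π_1 + 1/6·π_2 + 1/12·π_3 + 1/4·π_4 + 1/12·π_5
  π_3 = 1/4·π_0 + 1/6·π_1 + 1/12·π_2 + 1/12·π_3 + 1/6·π_4 + 1/4·π_5
  π_4 = 1/6·π_0 + 1/6·π_1 + 1/12·π_2 + 1/4·π_3 + 1/6·π_4 + 1/6·π_5
  normalize: π_0 + π_1 + π_2 + π_3 + π_4 + π_5 = 1
Solving the linear system gives exactly π = [58936/249909, 31940/249909, 33349/249909, 43471/249909, 14165/83303, 39718/249909].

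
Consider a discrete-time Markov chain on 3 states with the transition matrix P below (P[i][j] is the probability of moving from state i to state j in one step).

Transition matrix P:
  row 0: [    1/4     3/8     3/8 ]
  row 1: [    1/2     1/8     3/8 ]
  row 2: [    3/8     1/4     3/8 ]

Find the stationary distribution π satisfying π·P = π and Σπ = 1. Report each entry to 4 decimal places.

Balance equations π_j = Σ_i π_i·P[i][j]:
  π_0 = 1/4·π_0 + 1/2·π_1 + 3/8·π_2
  π_1 = 3/8·π_0 + 1/8·π_1 + 1/4·π_2
  normalize: π_0 + π_1 + π_2 = 1
Solving the linear system gives exactly π = [29/80, 21/80, 3/8].

π = [0.3625, 0.2625, 0.3750]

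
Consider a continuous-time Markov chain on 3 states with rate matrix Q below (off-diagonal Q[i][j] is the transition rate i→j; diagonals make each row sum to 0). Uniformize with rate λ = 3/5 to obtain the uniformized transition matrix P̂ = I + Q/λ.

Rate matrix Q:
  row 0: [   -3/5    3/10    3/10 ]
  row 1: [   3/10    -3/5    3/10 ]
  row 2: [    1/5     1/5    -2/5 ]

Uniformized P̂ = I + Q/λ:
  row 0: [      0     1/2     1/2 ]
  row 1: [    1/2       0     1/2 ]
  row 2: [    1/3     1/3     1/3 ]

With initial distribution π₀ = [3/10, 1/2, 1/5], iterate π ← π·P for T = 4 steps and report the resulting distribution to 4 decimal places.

t=0: π = [0.3000, 0.5000, 0.2000]
t=1: π = [0.3167, 0.2167, 0.4667]
t=2: π = [0.2639, 0.3139, 0.4222]
t=3: π = [0.2977, 0.2727, 0.4296]
t=4: π = [0.2796, 0.2921, 0.4284]

π = [0.2796, 0.2921, 0.4284]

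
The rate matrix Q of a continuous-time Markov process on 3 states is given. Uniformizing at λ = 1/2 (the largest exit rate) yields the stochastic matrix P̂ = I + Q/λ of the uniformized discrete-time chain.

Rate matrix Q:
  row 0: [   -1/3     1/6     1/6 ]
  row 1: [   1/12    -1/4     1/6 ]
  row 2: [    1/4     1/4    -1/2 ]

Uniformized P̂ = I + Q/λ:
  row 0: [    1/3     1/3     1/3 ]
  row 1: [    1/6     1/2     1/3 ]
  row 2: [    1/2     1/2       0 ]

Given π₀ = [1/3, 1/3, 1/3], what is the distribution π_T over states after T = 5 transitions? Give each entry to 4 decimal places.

π = [0.3002, 0.4501, 0.2497]

t=0: π = [0.3333, 0.3333, 0.3333]
t=1: π = [0.3333, 0.4444, 0.2222]
t=2: π = [0.2963, 0.4444, 0.2593]
t=3: π = [0.3025, 0.4506, 0.2469]
t=4: π = [0.2994, 0.4496, 0.2510]
t=5: π = [0.3002, 0.4501, 0.2497]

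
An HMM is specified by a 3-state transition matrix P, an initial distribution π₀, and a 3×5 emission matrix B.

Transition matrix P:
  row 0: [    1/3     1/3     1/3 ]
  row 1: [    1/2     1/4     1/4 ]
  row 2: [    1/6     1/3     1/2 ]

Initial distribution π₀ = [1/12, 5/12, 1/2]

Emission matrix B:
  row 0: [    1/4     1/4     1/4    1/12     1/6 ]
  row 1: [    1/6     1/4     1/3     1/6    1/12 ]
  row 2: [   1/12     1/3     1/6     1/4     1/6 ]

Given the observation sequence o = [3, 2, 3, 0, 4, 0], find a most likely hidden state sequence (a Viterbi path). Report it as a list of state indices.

t=0: δ = [6.944e-03, 6.944e-02, 1.250e-01]  (obs o_0=3)
t=1: δ = [8.681e-03, 1.389e-02, 1.042e-02]  ψ = [1, 2, 2]  (obs o_1=2)
t=2: δ = [5.787e-04, 5.787e-04, 1.302e-03]  ψ = [1, 1, 2]  (obs o_2=3)
t=3: δ = [7.234e-05, 7.234e-05, 5.425e-05]  ψ = [1, 2, 2]  (obs o_3=0)
t=4: δ = [6.028e-06, 2.009e-06, 4.521e-06]  ψ = [1, 0, 2]  (obs o_4=4)
t=5: δ = [5.023e-07, 3.349e-07, 1.884e-07]  ψ = [0, 0, 2]  (obs o_5=0)
backtrack: best end state = 0; path = [2, 2, 2, 1, 0, 0]

path = [2, 2, 2, 1, 0, 0]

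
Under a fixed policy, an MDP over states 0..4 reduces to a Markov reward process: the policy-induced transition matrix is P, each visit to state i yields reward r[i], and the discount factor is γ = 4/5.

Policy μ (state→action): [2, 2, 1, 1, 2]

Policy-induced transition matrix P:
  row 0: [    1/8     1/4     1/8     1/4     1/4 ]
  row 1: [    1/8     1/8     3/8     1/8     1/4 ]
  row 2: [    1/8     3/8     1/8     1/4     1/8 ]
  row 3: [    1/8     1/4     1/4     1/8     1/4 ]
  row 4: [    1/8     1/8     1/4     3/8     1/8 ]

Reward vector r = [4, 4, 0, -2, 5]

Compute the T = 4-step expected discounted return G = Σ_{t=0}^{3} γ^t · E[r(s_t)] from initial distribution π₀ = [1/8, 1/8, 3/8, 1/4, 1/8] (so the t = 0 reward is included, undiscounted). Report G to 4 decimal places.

t=0: π = [0.1250, 0.1250, 0.3750, 0.2500, 0.1250], E[r] = 1.1250, γ^t·E[r] = 1.125000, running G = 1.125000
t=1: π = [0.1250, 0.2656, 0.2031, 0.2188, 0.1875], E[r] = 2.0625, γ^t·E[r] = 1.650000, running G = 2.775000
t=2: π = [0.1250, 0.2188, 0.2422, 0.2129, 0.2012], E[r] = 1.9551, γ^t·E[r] = 1.251250, running G = 4.026250
t=3: π = [0.1250, 0.2278, 0.2314, 0.2212, 0.1946], E[r] = 1.9417, γ^t·E[r] = 0.994125, running G = 5.020375

G = 5.0204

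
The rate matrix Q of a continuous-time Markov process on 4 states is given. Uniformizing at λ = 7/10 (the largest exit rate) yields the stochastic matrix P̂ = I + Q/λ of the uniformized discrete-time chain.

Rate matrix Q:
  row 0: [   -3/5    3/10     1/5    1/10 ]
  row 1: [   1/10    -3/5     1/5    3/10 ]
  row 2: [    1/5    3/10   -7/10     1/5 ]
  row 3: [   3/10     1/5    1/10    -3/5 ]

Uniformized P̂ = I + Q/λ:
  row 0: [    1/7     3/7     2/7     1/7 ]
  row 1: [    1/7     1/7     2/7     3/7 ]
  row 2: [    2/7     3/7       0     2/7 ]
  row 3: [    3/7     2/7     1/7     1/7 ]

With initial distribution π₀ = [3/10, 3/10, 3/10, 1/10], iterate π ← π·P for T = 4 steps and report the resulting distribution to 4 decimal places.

π = [0.2433, 0.3046, 0.1942, 0.2579]

t=0: π = [0.3000, 0.3000, 0.3000, 0.1000]
t=1: π = [0.2143, 0.3286, 0.1857, 0.2714]
t=2: π = [0.2469, 0.2959, 0.1939, 0.2633]
t=3: π = [0.2458, 0.3064, 0.1927, 0.2551]
t=4: π = [0.2433, 0.3046, 0.1942, 0.2579]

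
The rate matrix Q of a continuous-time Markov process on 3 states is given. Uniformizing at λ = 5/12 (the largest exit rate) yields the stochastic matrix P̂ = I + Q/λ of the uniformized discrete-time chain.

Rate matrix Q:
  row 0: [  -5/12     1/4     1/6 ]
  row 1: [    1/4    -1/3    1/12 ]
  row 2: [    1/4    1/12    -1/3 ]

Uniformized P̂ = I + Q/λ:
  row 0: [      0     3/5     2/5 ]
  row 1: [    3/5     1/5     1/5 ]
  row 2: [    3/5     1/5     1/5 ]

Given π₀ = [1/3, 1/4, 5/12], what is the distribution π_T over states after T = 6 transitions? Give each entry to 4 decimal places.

π = [0.3731, 0.3513, 0.2756]

t=0: π = [0.3333, 0.2500, 0.4167]
t=1: π = [0.4000, 0.3333, 0.2667]
t=2: π = [0.3600, 0.3600, 0.2800]
t=3: π = [0.3840, 0.3440, 0.2720]
t=4: π = [0.3696, 0.3536, 0.2768]
t=5: π = [0.3782, 0.3478, 0.2739]
t=6: π = [0.3731, 0.3513, 0.2756]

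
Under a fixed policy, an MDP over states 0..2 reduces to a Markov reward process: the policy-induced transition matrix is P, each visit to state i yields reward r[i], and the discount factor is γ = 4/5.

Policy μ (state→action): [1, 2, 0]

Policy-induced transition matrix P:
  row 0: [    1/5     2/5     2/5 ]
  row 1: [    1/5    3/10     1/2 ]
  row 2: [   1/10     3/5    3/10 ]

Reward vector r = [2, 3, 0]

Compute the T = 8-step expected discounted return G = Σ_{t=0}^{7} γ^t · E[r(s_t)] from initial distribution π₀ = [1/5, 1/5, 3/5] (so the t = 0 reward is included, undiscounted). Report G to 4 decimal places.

t=0: π = [0.2000, 0.2000, 0.6000], E[r] = 1.0000, γ^t·E[r] = 1.000000, running G = 1.000000
t=1: π = [0.1400, 0.5000, 0.3600], E[r] = 1.7800, γ^t·E[r] = 1.424000, running G = 2.424000
t=2: π = [0.1640, 0.4220, 0.4140], E[r] = 1.5940, γ^t·E[r] = 1.020160, running G = 3.444160
t=3: π = [0.1586, 0.4406, 0.4008], E[r] = 1.6390, γ^t·E[r] = 0.839168, running G = 4.283328
t=4: π = [0.1599, 0.4361, 0.4040], E[r] = 1.6281, γ^t·E[r] = 0.666886, running G = 4.950214
t=5: π = [0.1596, 0.4372, 0.4032], E[r] = 1.6308, γ^t·E[r] = 0.534368, running G = 5.484582
t=6: π = [0.1597, 0.4369, 0.4034], E[r] = 1.6301, γ^t·E[r] = 0.427329, running G = 5.911911
t=7: π = [0.1597, 0.4370, 0.4034], E[r] = 1.6303, γ^t·E[r] = 0.341895, running G = 6.253806

G = 6.2538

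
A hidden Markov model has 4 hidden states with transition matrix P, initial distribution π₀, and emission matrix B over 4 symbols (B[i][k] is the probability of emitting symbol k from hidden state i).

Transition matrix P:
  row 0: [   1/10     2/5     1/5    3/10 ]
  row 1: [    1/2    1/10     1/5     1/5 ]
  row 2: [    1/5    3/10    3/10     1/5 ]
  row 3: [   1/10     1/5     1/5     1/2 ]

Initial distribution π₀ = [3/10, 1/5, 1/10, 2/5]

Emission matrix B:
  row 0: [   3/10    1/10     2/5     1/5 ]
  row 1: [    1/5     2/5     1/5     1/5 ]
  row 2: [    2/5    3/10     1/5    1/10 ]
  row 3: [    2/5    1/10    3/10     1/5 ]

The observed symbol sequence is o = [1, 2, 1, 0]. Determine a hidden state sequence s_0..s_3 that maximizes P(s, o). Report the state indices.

path = [1, 0, 1, 0]

t=0: δ = [3.000e-02, 8.000e-02, 3.000e-02, 4.000e-02]  (obs o_0=1)
t=1: δ = [1.600e-02, 2.400e-03, 3.200e-03, 6.000e-03]  ψ = [1, 0, 1, 3]  (obs o_1=2)
t=2: δ = [1.600e-04, 2.560e-03, 9.600e-04, 4.800e-04]  ψ = [0, 0, 0, 0]  (obs o_2=1)
t=3: δ = [3.840e-04, 5.760e-05, 2.048e-04, 2.048e-04]  ψ = [1, 2, 1, 1]  (obs o_3=0)
backtrack: best end state = 0; path = [1, 0, 1, 0]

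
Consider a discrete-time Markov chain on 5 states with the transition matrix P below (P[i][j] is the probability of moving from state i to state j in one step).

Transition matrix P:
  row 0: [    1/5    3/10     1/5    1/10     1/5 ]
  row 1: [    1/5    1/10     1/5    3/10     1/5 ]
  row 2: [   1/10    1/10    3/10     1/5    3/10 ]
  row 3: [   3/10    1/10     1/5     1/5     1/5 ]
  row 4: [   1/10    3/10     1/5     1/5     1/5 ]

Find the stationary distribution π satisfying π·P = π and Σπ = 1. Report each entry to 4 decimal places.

π = [0.1756, 0.1796, 0.2222, 0.2004, 0.2222]

Balance equations π_j = Σ_i π_i·P[i][j]:
  π_0 = 1/5·π_0 + 1/5·π_1 + 1/10·π_2 + 3/10·π_3 + 1/10·π_4
  π_1 = 3/10·π_0 + 1/10·π_1 + 1/10·π_2 + 1/10·π_3 + 3/10·π_4
  π_2 = 1/5·π_0 + 1/5·π_1 + 3/10·π_2 + 1/5·π_3 + 1/5·π_4
  π_3 = 1/10·π_0 + 3/10·π_1 + 1/5·π_2 + 1/5·π_3 + 1/5·π_4
  normalize: π_0 + π_1 + π_2 + π_3 + π_4 = 1
Solving the linear system gives exactly π = [59/336, 181/1008, 2/9, 101/504, 2/9].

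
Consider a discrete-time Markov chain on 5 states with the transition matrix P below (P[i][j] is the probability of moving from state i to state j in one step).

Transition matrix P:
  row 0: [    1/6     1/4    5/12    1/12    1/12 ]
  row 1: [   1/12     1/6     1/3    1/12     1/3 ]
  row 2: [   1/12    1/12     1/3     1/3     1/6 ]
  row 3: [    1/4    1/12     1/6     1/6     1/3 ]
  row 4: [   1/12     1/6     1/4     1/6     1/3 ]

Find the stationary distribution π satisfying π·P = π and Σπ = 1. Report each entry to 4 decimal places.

π = [0.1260, 0.1369, 0.2905, 0.1932, 0.2534]

Balance equations π_j = Σ_i π_i·P[i][j]:
  π_0 = 1/6·π_0 + 1/12·π_1 + 1/12·π_2 + 1/4·π_3 + 1/12·π_4
  π_1 = 1/4·π_0 + 1/6·π_1 + 1/12·π_2 + 1/12·π_3 + 1/6·π_4
  π_2 = 5/12·π_0 + 1/3·π_1 + 1/3·π_2 + 1/6·π_3 + 1/4·π_4
  π_3 = 1/12·π_0 + 1/12·π_1 + 1/3·π_2 + 1/6·π_3 + 1/6·π_4
  normalize: π_0 + π_1 + π_2 + π_3 + π_4 = 1
Solving the linear system gives exactly π = [1129/8958, 613/4479, 1735/5972, 3461/17916, 1135/4479].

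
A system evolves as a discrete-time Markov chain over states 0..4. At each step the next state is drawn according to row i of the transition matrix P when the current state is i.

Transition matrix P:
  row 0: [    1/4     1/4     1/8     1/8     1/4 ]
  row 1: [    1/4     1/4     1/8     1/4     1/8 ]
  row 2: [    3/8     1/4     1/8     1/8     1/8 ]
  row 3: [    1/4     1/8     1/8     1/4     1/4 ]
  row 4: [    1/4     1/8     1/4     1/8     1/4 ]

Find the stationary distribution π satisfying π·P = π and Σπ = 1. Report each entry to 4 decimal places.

π = [0.2688, 0.2028, 0.1507, 0.1718, 0.2058]

Balance equations π_j = Σ_i π_i·P[i][j]:
  π_0 = 1/4·π_0 + 1/4·π_1 + 3/8·π_2 + 1/4·π_3 + 1/4·π_4
  π_1 = 1/4·π_0 + 1/4·π_1 + 1/4·π_2 + 1/8·π_3 + 1/8·π_4
  π_2 = 1/8·π_0 + 1/8·π_1 + 1/8·π_2 + 1/8·π_3 + 1/4·π_4
  π_3 = 1/8·π_0 + 1/4·π_1 + 1/8·π_2 + 1/4·π_3 + 1/8·π_4
  normalize: π_0 + π_1 + π_2 + π_3 + π_4 = 1
Solving the linear system gives exactly π = [981/3649, 740/3649, 550/3649, 627/3649, 751/3649].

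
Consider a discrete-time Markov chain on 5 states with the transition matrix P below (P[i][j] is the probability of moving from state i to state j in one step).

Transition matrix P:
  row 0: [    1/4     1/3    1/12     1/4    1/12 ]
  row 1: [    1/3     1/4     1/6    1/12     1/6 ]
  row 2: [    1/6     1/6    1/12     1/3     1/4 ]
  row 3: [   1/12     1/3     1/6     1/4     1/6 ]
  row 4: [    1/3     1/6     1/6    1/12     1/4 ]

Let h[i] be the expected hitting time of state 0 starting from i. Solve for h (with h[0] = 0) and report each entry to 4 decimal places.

First-step conditioning: h[0] = 0; for i ≠ 0, h[i] = 1 + Σ_k P[i][k]·h[k].
  h[1] = 1 + 1/4·h[1] + 1/6·h[2] + 1/12·h[3] + 1/6·h[4]
  h[2] = 1 + 1/6·h[1] + 1/12·h[2] + 1/3·h[3] + 1/4·h[4]
  h[3] = 1 + 1/3·h[1] + 1/6·h[2] + 1/4·h[3] + 1/6·h[4]
  h[4] = 1 + 1/6·h[1] + 1/6·h[2] + 1/12·h[3] + 1/4·h[4]
Solving the 4×4 linear system over states ≠ 0 gives exactly h = [0, 520/141, 212/47, 676/141, 520/141] (h[0] = 0 is the target).

h = [0.0000, 3.6879, 4.5106, 4.7943, 3.6879]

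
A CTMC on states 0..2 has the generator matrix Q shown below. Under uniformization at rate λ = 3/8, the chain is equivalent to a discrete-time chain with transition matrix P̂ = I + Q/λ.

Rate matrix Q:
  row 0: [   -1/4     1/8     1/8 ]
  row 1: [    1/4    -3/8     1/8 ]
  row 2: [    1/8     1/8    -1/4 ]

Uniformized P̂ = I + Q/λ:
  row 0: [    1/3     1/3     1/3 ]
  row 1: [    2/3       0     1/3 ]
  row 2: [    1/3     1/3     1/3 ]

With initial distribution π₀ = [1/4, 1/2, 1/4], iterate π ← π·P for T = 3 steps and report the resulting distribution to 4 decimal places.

π = [0.4259, 0.2407, 0.3333]

t=0: π = [0.2500, 0.5000, 0.2500]
t=1: π = [0.5000, 0.1667, 0.3333]
t=2: π = [0.3889, 0.2778, 0.3333]
t=3: π = [0.4259, 0.2407, 0.3333]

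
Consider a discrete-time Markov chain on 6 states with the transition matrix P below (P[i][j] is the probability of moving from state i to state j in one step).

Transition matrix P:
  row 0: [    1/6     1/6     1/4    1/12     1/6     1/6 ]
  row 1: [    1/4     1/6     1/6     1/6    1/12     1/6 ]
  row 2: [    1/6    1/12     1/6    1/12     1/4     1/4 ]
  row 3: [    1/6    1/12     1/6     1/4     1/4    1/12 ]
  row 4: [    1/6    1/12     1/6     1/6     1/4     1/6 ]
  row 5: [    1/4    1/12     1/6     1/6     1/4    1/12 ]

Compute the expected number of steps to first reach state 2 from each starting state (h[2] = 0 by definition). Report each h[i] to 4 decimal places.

h = [5.0250, 5.4440, 0.0000, 5.4891, 5.4859, 5.4504]

First-step conditioning: h[2] = 0; for i ≠ 2, h[i] = 1 + Σ_k P[i][k]·h[k].
  h[0] = 1 + 1/6·h[0] + 1/6·h[1] + 1/12·h[3] + 1/6·h[4] + 1/6·h[5]
  h[1] = 1 + 1/4·h[0] + 1/6·h[1] + 1/6·h[3] + 1/12·h[4] + 1/6·h[5]
  h[3] = 1 + 1/6·h[0] + 1/12·h[1] + 1/4·h[3] + 1/4·h[4] + 1/12·h[5]
  h[4] = 1 + 1/6·h[0] + 1/12·h[1] + 1/6·h[3] + 1/4·h[4] + 1/6·h[5]
  h[5] = 1 + 1/4·h[0] + 1/12·h[1] + 1/6·h[3] + 1/4·h[4] + 1/12·h[5]
Solving the 5×5 linear system over states ≠ 2 gives exactly h = [6236/1241, 6756/1241, 0, 6812/1241, 6808/1241, 6764/1241] (h[2] = 0 is the target).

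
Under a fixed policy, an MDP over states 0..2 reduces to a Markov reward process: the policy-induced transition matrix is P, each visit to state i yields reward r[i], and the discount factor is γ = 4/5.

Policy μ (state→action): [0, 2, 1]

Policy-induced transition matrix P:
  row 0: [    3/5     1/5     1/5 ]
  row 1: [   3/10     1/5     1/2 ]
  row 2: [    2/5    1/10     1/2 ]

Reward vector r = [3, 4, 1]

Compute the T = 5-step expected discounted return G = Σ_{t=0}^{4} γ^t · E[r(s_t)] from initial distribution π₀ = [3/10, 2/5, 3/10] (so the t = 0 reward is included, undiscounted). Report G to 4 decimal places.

G = 8.4775

t=0: π = [0.3000, 0.4000, 0.3000], E[r] = 2.8000, γ^t·E[r] = 2.800000, running G = 2.800000
t=1: π = [0.4200, 0.1700, 0.4100], E[r] = 2.3500, γ^t·E[r] = 1.880000, running G = 4.680000
t=2: π = [0.4670, 0.1590, 0.3740], E[r] = 2.4110, γ^t·E[r] = 1.543040, running G = 6.223040
t=3: π = [0.4775, 0.1626, 0.3599], E[r] = 2.4428, γ^t·E[r] = 1.250714, running G = 7.473754
t=4: π = [0.4792, 0.1640, 0.3568], E[r] = 2.4505, γ^t·E[r] = 1.003729, running G = 8.477482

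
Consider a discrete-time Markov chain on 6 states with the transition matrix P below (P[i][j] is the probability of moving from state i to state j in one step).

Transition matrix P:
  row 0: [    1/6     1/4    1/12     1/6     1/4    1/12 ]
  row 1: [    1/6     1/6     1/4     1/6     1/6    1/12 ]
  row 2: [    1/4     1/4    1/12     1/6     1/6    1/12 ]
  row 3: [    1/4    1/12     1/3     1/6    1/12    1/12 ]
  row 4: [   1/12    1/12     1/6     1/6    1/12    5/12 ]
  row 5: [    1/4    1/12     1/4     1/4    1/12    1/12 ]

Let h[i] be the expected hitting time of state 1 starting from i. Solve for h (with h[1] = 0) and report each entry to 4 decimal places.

h = [5.8347, 0.0000, 5.7456, 6.6068, 6.9030, 6.6786]

First-step conditioning: h[1] = 0; for i ≠ 1, h[i] = 1 + Σ_k P[i][k]·h[k].
  h[0] = 1 + 1/6·h[0] + 1/12·h[2] + 1/6·h[3] + 1/4·h[4] + 1/12·h[5]
  h[2] = 1 + 1/4·h[0] + 1/12·h[2] + 1/6·h[3] + 1/6·h[4] + 1/12·h[5]
  h[3] = 1 + 1/4·h[0] + 1/3·h[2] + 1/6·h[3] + 1/12·h[4] + 1/12·h[5]
  h[4] = 1 + 1/12·h[0] + 1/6·h[2] + 1/6·h[3] + 1/12·h[4] + 5/12·h[5]
  h[5] = 1 + 1/4·h[0] + 1/4·h[2] + 1/4·h[3] + 1/12·h[4] + 1/12·h[5]
Solving the 5×5 linear system over states ≠ 1 gives exactly h = [38538/6605, 0, 7590/1321, 43638/6605, 45594/6605, 44112/6605] (h[1] = 0 is the target).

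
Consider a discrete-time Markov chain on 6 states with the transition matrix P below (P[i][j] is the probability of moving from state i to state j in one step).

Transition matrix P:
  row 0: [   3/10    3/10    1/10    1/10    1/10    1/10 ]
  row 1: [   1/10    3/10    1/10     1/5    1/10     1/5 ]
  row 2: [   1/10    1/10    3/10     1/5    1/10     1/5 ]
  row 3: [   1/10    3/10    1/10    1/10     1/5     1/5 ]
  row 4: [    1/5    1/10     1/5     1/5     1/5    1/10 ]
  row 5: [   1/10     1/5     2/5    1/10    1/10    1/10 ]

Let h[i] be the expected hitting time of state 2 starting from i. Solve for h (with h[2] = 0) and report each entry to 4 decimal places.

First-step conditioning: h[2] = 0; for i ≠ 2, h[i] = 1 + Σ_k P[i][k]·h[k].
  h[0] = 1 + 3/10·h[0] + 3/10·h[1] + 1/10·h[3] + 1/10·h[4] + 1/10·h[5]
  h[1] = 1 + 1/10·h[0] + 3/10·h[1] + 1/5·h[3] + 1/10·h[4] + 1/5·h[5]
  h[3] = 1 + 1/10·h[0] + 3/10·h[1] + 1/10·h[3] + 1/5·h[4] + 1/5·h[5]
  h[4] = 1 + 1/5·h[0] + 1/10·h[1] + 1/5·h[3] + 1/5·h[4] + 1/10·h[5]
  h[5] = 1 + 1/10·h[0] + 1/5·h[1] + 1/10·h[3] + 1/10·h[4] + 1/10·h[5]
Solving the 5×5 linear system over states ≠ 2 gives exactly h = [18036/2789, 17428/2789, 0, 17306/2789, 16086/2789, 12686/2789] (h[2] = 0 is the target).

h = [6.4668, 6.2488, 0.0000, 6.2051, 5.7677, 4.5486]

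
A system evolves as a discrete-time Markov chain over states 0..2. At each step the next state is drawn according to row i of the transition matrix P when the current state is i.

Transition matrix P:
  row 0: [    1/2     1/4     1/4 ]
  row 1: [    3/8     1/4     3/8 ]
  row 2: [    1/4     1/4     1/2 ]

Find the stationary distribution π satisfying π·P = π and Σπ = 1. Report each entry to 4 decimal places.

π = [0.3750, 0.2500, 0.3750]

Balance equations π_j = Σ_i π_i·P[i][j]:
  π_0 = 1/2·π_0 + 3/8·π_1 + 1/4·π_2
  π_1 = 1/4·π_0 + 1/4·π_1 + 1/4·π_2
  normalize: π_0 + π_1 + π_2 = 1
Solving the linear system gives exactly π = [3/8, 1/4, 3/8].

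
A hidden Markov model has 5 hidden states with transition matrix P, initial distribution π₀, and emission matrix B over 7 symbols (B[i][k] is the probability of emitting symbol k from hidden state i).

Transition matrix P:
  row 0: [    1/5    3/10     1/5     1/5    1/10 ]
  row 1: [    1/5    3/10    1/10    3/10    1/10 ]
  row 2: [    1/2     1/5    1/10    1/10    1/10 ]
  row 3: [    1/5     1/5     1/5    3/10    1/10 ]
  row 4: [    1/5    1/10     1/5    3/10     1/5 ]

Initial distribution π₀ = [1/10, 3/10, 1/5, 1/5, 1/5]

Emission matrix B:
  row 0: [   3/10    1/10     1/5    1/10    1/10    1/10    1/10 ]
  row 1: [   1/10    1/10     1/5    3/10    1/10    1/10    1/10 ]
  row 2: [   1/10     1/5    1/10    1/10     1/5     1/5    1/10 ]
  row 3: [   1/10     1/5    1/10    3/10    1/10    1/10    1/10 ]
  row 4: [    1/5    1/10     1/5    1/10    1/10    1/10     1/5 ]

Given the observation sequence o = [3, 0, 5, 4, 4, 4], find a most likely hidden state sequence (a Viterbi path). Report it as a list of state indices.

t=0: δ = [1.000e-02, 9.000e-02, 2.000e-02, 6.000e-02, 2.000e-02]  (obs o_0=3)
t=1: δ = [5.400e-03, 2.700e-03, 1.200e-03, 2.700e-03, 1.800e-03]  ψ = [1, 1, 3, 1, 1]  (obs o_1=0)
t=2: δ = [1.080e-04, 1.620e-04, 2.160e-04, 1.080e-04, 5.400e-05]  ψ = [0, 0, 0, 0, 0]  (obs o_2=5)
t=3: δ = [1.080e-05, 4.860e-06, 4.320e-06, 4.860e-06, 2.160e-06]  ψ = [2, 1, 0, 1, 2]  (obs o_3=4)
t=4: δ = [2.160e-07, 3.240e-07, 4.320e-07, 2.160e-07, 1.080e-07]  ψ = [0, 0, 0, 0, 0]  (obs o_4=4)
t=5: δ = [2.160e-08, 9.720e-09, 8.640e-09, 9.720e-09, 4.320e-09]  ψ = [2, 1, 0, 1, 2]  (obs o_5=4)
backtrack: best end state = 0; path = [1, 0, 2, 0, 2, 0]

path = [1, 0, 2, 0, 2, 0]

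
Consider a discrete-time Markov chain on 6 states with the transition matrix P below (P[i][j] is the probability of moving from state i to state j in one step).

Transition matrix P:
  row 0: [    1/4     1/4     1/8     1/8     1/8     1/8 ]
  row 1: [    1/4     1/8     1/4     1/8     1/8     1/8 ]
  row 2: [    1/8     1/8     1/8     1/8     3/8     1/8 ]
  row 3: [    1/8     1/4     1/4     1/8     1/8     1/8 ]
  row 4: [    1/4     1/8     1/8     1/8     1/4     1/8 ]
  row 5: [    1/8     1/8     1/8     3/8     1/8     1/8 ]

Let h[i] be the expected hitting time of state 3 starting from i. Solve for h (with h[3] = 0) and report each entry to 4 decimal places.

h = [6.4000, 6.4000, 6.4000, 0.0000, 6.4000, 4.8000]

First-step conditioning: h[3] = 0; for i ≠ 3, h[i] = 1 + Σ_k P[i][k]·h[k].
  h[0] = 1 + 1/4·h[0] + 1/4·h[1] + 1/8·h[2] + 1/8·h[4] + 1/8·h[5]
  h[1] = 1 + 1/4·h[0] + 1/8·h[1] + 1/4·h[2] + 1/8·h[4] + 1/8·h[5]
  h[2] = 1 + 1/8·h[0] + 1/8·h[1] + 1/8·h[2] + 3/8·h[4] + 1/8·h[5]
  h[4] = 1 + 1/4·h[0] + 1/8·h[1] + 1/8·h[2] + 1/4·h[4] + 1/8·h[5]
  h[5] = 1 + 1/8·h[0] + 1/8·h[1] + 1/8·h[2] + 1/8·h[4] + 1/8·h[5]
Solving the 5×5 linear system over states ≠ 3 gives exactly h = [32/5, 32/5, 32/5, 0, 32/5, 24/5] (h[3] = 0 is the target).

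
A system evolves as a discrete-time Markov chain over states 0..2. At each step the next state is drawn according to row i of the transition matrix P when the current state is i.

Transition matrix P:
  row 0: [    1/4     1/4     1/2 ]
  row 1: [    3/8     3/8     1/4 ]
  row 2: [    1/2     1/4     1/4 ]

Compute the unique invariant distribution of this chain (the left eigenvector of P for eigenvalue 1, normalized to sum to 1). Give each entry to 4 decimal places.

π = [0.3714, 0.2857, 0.3429]

Balance equations π_j = Σ_i π_i·P[i][j]:
  π_0 = 1/4·π_0 + 3/8·π_1 + 1/2·π_2
  π_1 = 1/4·π_0 + 3/8·π_1 + 1/4·π_2
  normalize: π_0 + π_1 + π_2 = 1
Solving the linear system gives exactly π = [13/35, 2/7, 12/35].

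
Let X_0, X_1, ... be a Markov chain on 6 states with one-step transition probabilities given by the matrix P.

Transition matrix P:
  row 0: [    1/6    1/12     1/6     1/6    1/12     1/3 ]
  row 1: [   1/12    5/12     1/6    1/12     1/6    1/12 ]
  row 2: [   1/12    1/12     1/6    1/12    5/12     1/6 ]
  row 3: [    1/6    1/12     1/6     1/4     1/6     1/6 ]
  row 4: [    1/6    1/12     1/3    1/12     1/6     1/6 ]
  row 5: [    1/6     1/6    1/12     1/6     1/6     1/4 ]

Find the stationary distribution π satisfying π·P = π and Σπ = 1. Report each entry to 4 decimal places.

π = [0.1389, 0.1492, 0.1841, 0.1332, 0.2011, 0.1935]

Balance equations π_j = Σ_i π_i·P[i][j]:
  π_0 = 1/6·π_0 + 1/12·π_1 + 1/12·π_2 + 1/6·π_3 + 1/6·π_4 + 1/6·π_5
  π_1 = 1/12·π_0 + 5/12·π_1 + 1/12·π_2 + 1/12·π_3 + 1/12·π_4 + 1/6·π_5
  π_2 = 1/6·π_0 + 1/6·π_1 + 1/6·π_2 + 1/6·π_3 + 1/3·π_4 + 1/12·π_5
  π_3 = 1/6·π_0 + 1/12·π_1 + 1/12·π_2 + 1/4·π_3 + 1/12·π_4 + 1/6·π_5
  π_4 = 1/12·π_0 + 1/6·π_1 + 5/12·π_2 + 1/6·π_3 + 1/6·π_4 + 1/6·π_5
  normalize: π_0 + π_1 + π_2 + π_3 + π_4 + π_5 = 1
Solving the linear system gives exactly π = [10229/73645, 10987/73645, 2711/14729, 3925/29458, 29621/147290, 14251/73645].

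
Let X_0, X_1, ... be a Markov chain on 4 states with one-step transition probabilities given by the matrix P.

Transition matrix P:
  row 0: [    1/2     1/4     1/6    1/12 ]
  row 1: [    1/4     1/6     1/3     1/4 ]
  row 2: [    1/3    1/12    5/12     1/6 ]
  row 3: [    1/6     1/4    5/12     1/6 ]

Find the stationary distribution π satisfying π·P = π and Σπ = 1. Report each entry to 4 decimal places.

π = [0.3512, 0.1825, 0.3137, 0.1526]

Balance equations π_j = Σ_i π_i·P[i][j]:
  π_0 = 1/2·π_0 + 1/4·π_1 + 1/3·π_2 + 1/6·π_3
  π_1 = 1/4·π_0 + 1/6·π_1 + 1/12·π_2 + 1/4·π_3
  π_2 = 1/6·π_0 + 1/3·π_1 + 5/12·π_2 + 5/12·π_3
  normalize: π_0 + π_1 + π_2 + π_3 = 1
Solving the linear system gives exactly π = [229/652, 119/652, 409/1304, 199/1304].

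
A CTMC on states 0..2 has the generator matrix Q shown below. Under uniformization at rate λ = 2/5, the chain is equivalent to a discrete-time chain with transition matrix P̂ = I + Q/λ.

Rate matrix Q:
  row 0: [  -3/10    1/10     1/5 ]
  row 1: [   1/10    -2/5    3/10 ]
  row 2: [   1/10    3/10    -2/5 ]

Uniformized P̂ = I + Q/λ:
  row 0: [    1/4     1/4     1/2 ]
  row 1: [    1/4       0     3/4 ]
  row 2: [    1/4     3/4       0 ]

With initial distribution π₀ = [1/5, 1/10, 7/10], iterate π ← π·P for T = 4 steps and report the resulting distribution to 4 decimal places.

t=0: π = [0.2000, 0.1000, 0.7000]
t=1: π = [0.2500, 0.5750, 0.1750]
t=2: π = [0.2500, 0.1938, 0.5563]
t=3: π = [0.2500, 0.4797, 0.2703]
t=4: π = [0.2500, 0.2652, 0.4848]

π = [0.2500, 0.2652, 0.4848]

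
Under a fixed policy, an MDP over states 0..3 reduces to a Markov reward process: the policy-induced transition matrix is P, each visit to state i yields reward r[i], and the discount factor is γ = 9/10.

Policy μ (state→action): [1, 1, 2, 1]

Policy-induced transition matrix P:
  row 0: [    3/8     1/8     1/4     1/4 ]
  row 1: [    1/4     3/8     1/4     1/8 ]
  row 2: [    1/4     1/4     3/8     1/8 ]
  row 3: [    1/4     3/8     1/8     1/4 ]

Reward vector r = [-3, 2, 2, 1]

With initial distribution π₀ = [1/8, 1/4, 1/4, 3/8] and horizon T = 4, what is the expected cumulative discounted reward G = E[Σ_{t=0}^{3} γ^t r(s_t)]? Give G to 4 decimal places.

t=0: π = [0.1250, 0.2500, 0.2500, 0.3750], E[r] = 1.0000, γ^t·E[r] = 1.000000, running G = 1.000000
t=1: π = [0.2656, 0.3125, 0.2344, 0.1875], E[r] = 0.4844, γ^t·E[r] = 0.435938, running G = 1.435938
t=2: π = [0.2832, 0.2793, 0.2559, 0.1816], E[r] = 0.4023, γ^t·E[r] = 0.325898, running G = 1.761836
t=3: π = [0.2854, 0.2722, 0.2593, 0.1831], E[r] = 0.3899, γ^t·E[r] = 0.284232, running G = 2.046068

G = 2.0461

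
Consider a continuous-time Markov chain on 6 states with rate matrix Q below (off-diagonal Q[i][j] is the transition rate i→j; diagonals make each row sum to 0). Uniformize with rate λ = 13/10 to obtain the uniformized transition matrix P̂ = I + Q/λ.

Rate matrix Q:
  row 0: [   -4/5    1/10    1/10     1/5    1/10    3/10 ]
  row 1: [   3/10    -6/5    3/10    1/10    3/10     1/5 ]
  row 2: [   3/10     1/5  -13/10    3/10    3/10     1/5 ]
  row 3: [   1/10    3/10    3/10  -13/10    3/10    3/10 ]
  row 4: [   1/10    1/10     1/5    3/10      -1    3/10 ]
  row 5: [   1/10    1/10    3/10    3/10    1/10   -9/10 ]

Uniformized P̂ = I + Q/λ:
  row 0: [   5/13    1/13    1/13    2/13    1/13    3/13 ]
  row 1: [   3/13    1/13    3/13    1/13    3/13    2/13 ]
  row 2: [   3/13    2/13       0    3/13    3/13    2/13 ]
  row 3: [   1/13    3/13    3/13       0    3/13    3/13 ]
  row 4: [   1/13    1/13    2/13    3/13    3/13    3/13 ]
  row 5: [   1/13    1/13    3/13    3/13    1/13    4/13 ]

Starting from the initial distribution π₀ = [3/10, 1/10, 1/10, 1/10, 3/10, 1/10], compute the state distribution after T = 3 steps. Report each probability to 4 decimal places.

t=0: π = [0.3000, 0.1000, 0.1000, 0.1000, 0.3000, 0.1000]
t=1: π = [0.2000, 0.1000, 0.1385, 0.1692, 0.1692, 0.2231]
t=2: π = [0.1751, 0.1136, 0.1550, 0.1609, 0.1657, 0.2296]
t=3: π = [0.1721, 0.1136, 0.1553, 0.1627, 0.1685, 0.2278]

π = [0.1721, 0.1136, 0.1553, 0.1627, 0.1685, 0.2278]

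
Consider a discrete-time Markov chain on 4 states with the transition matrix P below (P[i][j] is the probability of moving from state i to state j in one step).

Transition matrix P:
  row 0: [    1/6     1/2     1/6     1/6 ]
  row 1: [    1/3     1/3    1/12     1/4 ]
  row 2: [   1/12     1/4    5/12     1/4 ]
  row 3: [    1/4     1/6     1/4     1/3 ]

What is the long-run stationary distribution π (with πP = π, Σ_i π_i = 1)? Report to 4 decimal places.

Balance equations π_j = Σ_i π_i·P[i][j]:
  π_0 = 1/6·π_0 + 1/3·π_1 + 1/12·π_2 + 1/4·π_3
  π_1 = 1/2·π_0 + 1/3·π_1 + 1/4·π_2 + 1/6·π_3
  π_2 = 1/6·π_0 + 1/12·π_1 + 5/12·π_2 + 1/4·π_3
  normalize: π_0 + π_1 + π_2 + π_3 = 1
Solving the linear system gives exactly π = [277/1251, 388/1251, 30/139, 316/1251].

π = [0.2214, 0.3102, 0.2158, 0.2526]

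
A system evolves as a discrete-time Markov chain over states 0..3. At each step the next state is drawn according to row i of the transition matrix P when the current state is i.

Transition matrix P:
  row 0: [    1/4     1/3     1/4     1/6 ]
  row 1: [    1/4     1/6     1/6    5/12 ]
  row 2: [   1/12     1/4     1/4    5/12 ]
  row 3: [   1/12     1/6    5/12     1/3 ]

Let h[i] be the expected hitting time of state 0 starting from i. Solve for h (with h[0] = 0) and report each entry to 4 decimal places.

First-step conditioning: h[0] = 0; for i ≠ 0, h[i] = 1 + Σ_k P[i][k]·h[k].
  h[1] = 1 + 1/6·h[1] + 1/6·h[2] + 5/12·h[3]
  h[2] = 1 + 1/4·h[1] + 1/4·h[2] + 5/12·h[3]
  h[3] = 1 + 1/6·h[1] + 5/12·h[2] + 1/3·h[3]
Solving the 3×3 linear system over states ≠ 0 gives exactly h = [0, 572/79, 676/79, 684/79] (h[0] = 0 is the target).

h = [0.0000, 7.2405, 8.5570, 8.6582]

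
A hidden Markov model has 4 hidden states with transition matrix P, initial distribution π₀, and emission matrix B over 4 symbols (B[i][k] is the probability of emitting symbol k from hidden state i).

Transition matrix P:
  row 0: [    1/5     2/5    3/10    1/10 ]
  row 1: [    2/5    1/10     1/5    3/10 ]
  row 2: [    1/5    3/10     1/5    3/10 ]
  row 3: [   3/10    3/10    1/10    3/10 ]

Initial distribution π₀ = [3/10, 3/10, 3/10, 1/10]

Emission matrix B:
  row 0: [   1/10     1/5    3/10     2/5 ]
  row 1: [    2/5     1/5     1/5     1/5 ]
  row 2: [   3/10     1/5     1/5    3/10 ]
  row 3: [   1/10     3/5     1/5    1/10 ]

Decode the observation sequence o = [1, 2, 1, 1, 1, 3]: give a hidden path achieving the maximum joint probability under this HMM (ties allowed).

t=0: δ = [6.000e-02, 6.000e-02, 6.000e-02, 6.000e-02]  (obs o_0=1)
t=1: δ = [7.200e-03, 4.800e-03, 3.600e-03, 3.600e-03]  ψ = [1, 0, 0, 1]  (obs o_1=2)
t=2: δ = [3.840e-04, 5.760e-04, 4.320e-04, 8.640e-04]  ψ = [1, 0, 0, 1]  (obs o_2=1)
t=3: δ = [5.184e-05, 5.184e-05, 2.304e-05, 1.555e-04]  ψ = [3, 3, 0, 3]  (obs o_3=1)
t=4: δ = [9.331e-06, 9.331e-06, 3.110e-06, 2.799e-05]  ψ = [3, 3, 0, 3]  (obs o_4=1)
t=5: δ = [3.359e-06, 1.680e-06, 8.398e-07, 8.398e-07]  ψ = [3, 3, 0, 3]  (obs o_5=3)
backtrack: best end state = 0; path = [0, 1, 3, 3, 3, 0]

path = [0, 1, 3, 3, 3, 0]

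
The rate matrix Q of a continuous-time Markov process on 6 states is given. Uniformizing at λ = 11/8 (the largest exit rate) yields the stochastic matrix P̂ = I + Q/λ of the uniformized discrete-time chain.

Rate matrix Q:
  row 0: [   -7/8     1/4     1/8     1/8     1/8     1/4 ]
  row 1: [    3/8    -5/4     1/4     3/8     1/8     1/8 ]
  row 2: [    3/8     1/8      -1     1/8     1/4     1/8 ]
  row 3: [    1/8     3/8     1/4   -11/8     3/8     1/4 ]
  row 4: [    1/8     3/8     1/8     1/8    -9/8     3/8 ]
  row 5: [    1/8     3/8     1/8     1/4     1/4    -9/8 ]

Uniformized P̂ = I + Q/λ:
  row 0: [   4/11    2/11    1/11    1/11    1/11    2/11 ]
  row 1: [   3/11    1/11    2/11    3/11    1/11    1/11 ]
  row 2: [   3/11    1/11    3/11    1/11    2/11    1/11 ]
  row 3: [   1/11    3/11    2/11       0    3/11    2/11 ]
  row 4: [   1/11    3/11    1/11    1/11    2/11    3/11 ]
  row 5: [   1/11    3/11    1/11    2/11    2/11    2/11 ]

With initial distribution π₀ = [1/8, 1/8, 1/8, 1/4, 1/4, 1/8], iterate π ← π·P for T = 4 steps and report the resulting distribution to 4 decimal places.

π = [0.2095, 0.1920, 0.1469, 0.1293, 0.1571, 0.1653]

t=0: π = [0.1250, 0.1250, 0.1250, 0.2500, 0.2500, 0.1250]
t=1: π = [0.1705, 0.2159, 0.1477, 0.1023, 0.1818, 0.1818]
t=2: π = [0.2035, 0.1911, 0.1467, 0.1374, 0.1560, 0.1653]
t=3: π = [0.2078, 0.1928, 0.1474, 0.1282, 0.1584, 0.1653]
t=4: π = [0.2095, 0.1920, 0.1469, 0.1293, 0.1571, 0.1653]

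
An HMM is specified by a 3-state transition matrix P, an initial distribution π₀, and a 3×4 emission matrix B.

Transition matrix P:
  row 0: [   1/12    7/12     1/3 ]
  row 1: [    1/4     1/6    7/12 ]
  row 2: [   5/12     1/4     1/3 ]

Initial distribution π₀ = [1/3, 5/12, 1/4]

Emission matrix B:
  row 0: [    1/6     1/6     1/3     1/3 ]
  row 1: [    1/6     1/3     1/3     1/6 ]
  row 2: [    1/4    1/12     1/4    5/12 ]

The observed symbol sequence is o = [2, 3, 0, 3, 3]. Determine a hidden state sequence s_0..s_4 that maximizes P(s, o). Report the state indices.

t=0: δ = [1.111e-01, 1.389e-01, 6.250e-02]  (obs o_0=2)
t=1: δ = [1.157e-02, 1.080e-02, 3.376e-02]  ψ = [1, 0, 1]  (obs o_1=3)
t=2: δ = [2.344e-03, 1.407e-03, 2.813e-03]  ψ = [2, 2, 2]  (obs o_2=0)
t=3: δ = [3.907e-04, 2.279e-04, 3.907e-04]  ψ = [2, 0, 2]  (obs o_3=3)
t=4: δ = [5.427e-05, 3.799e-05, 5.540e-05]  ψ = [2, 0, 1]  (obs o_4=3)
backtrack: best end state = 2; path = [1, 2, 0, 1, 2]

path = [1, 2, 0, 1, 2]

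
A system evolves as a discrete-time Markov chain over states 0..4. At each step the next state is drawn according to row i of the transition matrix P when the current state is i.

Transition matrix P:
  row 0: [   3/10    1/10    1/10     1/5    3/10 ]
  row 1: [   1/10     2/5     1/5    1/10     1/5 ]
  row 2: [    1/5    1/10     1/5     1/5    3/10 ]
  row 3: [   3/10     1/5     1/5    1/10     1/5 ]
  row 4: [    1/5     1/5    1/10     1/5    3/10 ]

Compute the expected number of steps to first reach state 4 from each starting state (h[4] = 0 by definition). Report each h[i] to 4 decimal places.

h = [3.7500, 4.2308, 3.7500, 4.1346, 0.0000]

First-step conditioning: h[4] = 0; for i ≠ 4, h[i] = 1 + Σ_k P[i][k]·h[k].
  h[0] = 1 + 3/10·h[0] + 1/10·h[1] + 1/10·h[2] + 1/5·h[3]
  h[1] = 1 + 1/10·h[0] + 2/5·h[1] + 1/5·h[2] + 1/10·h[3]
  h[2] = 1 + 1/5·h[0] + 1/10·h[1] + 1/5·h[2] + 1/5·h[3]
  h[3] = 1 + 3/10·h[0] + 1/5·h[1] + 1/5·h[2] + 1/10·h[3]
Solving the 4×4 linear system over states ≠ 4 gives exactly h = [15/4, 55/13, 15/4, 215/52, 0] (h[4] = 0 is the target).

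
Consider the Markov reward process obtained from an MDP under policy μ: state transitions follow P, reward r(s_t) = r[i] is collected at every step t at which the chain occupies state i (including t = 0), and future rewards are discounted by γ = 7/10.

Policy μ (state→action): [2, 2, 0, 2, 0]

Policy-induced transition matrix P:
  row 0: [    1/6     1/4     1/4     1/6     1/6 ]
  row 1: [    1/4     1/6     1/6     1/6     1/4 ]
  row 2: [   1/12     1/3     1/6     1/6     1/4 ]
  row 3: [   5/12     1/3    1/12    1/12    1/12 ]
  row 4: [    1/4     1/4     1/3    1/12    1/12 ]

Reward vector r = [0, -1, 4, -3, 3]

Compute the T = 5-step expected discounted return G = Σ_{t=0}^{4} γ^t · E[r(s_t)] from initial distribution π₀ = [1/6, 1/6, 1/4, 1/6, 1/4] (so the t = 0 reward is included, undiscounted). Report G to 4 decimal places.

t=0: π = [0.1667, 0.1667, 0.2500, 0.1667, 0.2500], E[r] = 1.0833, γ^t·E[r] = 1.083333, running G = 1.083333
t=1: π = [0.2222, 0.2708, 0.2083, 0.1319, 0.1667], E[r] = 0.6667, γ^t·E[r] = 0.466667, running G = 1.550000
t=2: π = [0.2188, 0.2558, 0.2020, 0.1418, 0.1817], E[r] = 0.6719, γ^t·E[r] = 0.329219, running G = 1.879219
t=3: π = [0.2217, 0.2573, 0.2034, 0.1397, 0.1779], E[r] = 0.6706, γ^t·E[r] = 0.230007, running G = 2.109225
t=4: π = [0.2209, 0.2571, 0.2031, 0.1402, 0.1786], E[r] = 0.6706, γ^t·E[r] = 0.161013, running G = 2.270239

G = 2.2702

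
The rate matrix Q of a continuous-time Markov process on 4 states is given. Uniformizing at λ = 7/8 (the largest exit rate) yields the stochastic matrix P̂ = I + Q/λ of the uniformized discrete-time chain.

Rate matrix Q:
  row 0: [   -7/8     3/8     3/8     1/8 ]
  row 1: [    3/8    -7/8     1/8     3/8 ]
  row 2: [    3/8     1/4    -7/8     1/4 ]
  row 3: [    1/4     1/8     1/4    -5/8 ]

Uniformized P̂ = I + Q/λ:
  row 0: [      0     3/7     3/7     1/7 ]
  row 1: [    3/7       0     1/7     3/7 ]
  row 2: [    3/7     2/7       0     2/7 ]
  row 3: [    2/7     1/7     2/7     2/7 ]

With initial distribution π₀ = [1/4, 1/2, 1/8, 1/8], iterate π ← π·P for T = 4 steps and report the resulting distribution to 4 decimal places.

π = [0.2670, 0.2238, 0.2329, 0.2762]

t=0: π = [0.2500, 0.5000, 0.1250, 0.1250]
t=1: π = [0.3036, 0.1607, 0.2143, 0.3214]
t=2: π = [0.2526, 0.2372, 0.2449, 0.2653]
t=3: π = [0.2824, 0.2161, 0.2179, 0.2835]
t=4: π = [0.2670, 0.2238, 0.2329, 0.2762]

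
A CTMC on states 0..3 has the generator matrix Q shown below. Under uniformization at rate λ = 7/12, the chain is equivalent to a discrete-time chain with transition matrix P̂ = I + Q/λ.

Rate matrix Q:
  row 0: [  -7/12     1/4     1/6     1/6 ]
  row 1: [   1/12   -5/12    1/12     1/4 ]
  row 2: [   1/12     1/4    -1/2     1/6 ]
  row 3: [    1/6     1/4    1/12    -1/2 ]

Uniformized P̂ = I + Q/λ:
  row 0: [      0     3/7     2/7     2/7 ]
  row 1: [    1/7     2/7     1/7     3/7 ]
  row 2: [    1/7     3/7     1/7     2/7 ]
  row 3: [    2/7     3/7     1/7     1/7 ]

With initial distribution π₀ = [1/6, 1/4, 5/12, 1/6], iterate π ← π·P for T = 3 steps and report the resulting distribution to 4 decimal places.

t=0: π = [0.1667, 0.2500, 0.4167, 0.1667]
t=1: π = [0.1429, 0.3929, 0.1667, 0.2976]
t=2: π = [0.1650, 0.3724, 0.1633, 0.2993]
t=3: π = [0.1621, 0.3754, 0.1664, 0.2962]

π = [0.1621, 0.3754, 0.1664, 0.2962]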